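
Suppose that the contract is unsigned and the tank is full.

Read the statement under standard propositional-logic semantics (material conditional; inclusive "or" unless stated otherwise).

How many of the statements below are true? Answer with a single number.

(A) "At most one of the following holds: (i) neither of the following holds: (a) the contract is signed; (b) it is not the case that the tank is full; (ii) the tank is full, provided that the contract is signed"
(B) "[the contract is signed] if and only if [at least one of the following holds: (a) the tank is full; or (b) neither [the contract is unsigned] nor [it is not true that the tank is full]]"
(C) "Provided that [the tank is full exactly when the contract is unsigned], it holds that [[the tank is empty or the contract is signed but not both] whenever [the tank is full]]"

0

Let W = "the contract is signed" (F), S = "the tank is full" (T).

(A): This is (W ↓ ¬S) ↑ (W → S).

¬S = ¬T = F
W ↓ ¬S = F ↓ F = T
W → S = F → T = T
(W ↓ ¬S) ↑ (W → S) = T ↑ T = F
So (A) is false.

(B): This is W ↔ (S ∨ (¬W ↓ ¬S)).

¬W = ¬F = T
¬S = ¬T = F
¬W ↓ ¬S = T ↓ F = F
S ∨ (¬W ↓ ¬S) = T ∨ F = T
W ↔ (S ∨ (¬W ↓ ¬S)) = F ↔ T = F
So (B) is false.

(C): This is (S ↔ ¬W) → (S → (¬S ⊕ W)).

¬W = ¬F = T
S ↔ ¬W = T ↔ T = T
¬S = ¬T = F
¬S ⊕ W = F ⊕ F = F
S → (¬S ⊕ W) = T → F = F
(S ↔ ¬W) → (S → (¬S ⊕ W)) = T → F = F
Hence (C) is false.

True statements: 0 (none).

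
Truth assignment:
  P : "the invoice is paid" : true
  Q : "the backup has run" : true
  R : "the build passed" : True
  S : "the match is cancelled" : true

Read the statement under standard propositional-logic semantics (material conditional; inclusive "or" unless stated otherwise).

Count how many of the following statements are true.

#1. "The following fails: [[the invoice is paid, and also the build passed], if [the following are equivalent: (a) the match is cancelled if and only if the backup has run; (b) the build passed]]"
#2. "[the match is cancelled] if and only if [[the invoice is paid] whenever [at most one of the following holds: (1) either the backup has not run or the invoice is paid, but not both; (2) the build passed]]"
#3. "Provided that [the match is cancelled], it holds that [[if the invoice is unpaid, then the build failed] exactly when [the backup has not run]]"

#1: Parsed as ¬(((S ↔ Q) ↔ R) → (P ∧ R))

S ↔ Q = T ↔ T = T
(S ↔ Q) ↔ R = T ↔ T = T
P ∧ R = T ∧ T = T
((S ↔ Q) ↔ R) → (P ∧ R) = T → T = T
¬(((S ↔ Q) ↔ R) → (P ∧ R)) = ¬T = F
So #1 is false.

#2: Formalization: S ↔ (((¬Q ⊕ P) ↑ R) → P)

¬Q = ¬T = F
¬Q ⊕ P = F ⊕ T = T
(¬Q ⊕ P) ↑ R = T ↑ T = F
((¬Q ⊕ P) ↑ R) → P = F → T = T
S ↔ (((¬Q ⊕ P) ↑ R) → P) = T ↔ T = T
Thus #2 is true.

#3: In symbols: S → ((¬P → ¬R) ↔ ¬Q)

¬P = ¬T = F
¬R = ¬T = F
¬P → ¬R = F → F = T
¬Q = ¬T = F
(¬P → ¬R) ↔ ¬Q = T ↔ F = F
S → ((¬P → ¬R) ↔ ¬Q) = T → F = F
Hence #3 is false.

True statements: 1.

1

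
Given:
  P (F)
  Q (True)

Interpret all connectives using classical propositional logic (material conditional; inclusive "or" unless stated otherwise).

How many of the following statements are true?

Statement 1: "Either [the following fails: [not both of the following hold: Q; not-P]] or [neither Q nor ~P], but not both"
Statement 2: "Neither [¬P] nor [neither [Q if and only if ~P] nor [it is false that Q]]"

1

Statement 1: In symbols: ~(Q nand ~P) xor (Q nor ~P)

~P = ~F = T
Q nand ~P = T nand T = F
~(Q nand ~P) = ~F = T
~P = ~F = T
Q nor ~P = T nor T = F
~(Q nand ~P) xor (Q nor ~P) = T xor F = T
Hence Statement 1 is true.

Statement 2: Parsed as ~P nor ((Q <-> ~P) nor ~Q)

~P = ~F = T
~P = ~F = T
Q <-> ~P = T <-> T = T
~Q = ~T = F
(Q <-> ~P) nor ~Q = T nor F = F
~P nor ((Q <-> ~P) nor ~Q) = T nor F = F
Hence Statement 2 is false.

Count: 1.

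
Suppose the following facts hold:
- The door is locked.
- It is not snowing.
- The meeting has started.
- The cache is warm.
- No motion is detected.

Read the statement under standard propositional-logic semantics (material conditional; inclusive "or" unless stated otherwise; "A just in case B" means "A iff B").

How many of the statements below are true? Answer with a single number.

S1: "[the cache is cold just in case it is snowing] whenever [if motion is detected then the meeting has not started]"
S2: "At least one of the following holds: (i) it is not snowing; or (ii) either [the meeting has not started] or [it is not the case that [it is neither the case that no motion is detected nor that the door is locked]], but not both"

Let U = "motion is detected" (F), R = "the meeting has started" (T), S = "the cache is warm" (T), Q = "it is snowing" (F), P = "the door is locked" (T).

S1: In symbols: (U → ¬R) → (¬S ↔ Q)

¬R = ¬T = F
U → ¬R = F → F = T
¬S = ¬T = F
¬S ↔ Q = F ↔ F = T
(U → ¬R) → (¬S ↔ Q) = T → T = T
So S1 is true.

S2: This is ¬Q ∨ (¬R ⊕ ¬(¬U ↓ P)).

¬Q = ¬F = T
¬R = ¬T = F
¬U = ¬F = T
¬U ↓ P = T ↓ T = F
¬(¬U ↓ P) = ¬F = T
¬R ⊕ ¬(¬U ↓ P) = F ⊕ T = T
¬Q ∨ (¬R ⊕ ¬(¬U ↓ P)) = T ∨ T = T
Thus S2 is true.

True statements: 2.

2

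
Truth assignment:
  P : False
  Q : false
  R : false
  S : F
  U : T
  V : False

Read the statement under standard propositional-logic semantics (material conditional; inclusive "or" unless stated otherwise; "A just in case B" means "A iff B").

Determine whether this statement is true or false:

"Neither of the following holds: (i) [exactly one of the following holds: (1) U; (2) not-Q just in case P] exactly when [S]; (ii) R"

The statement is true.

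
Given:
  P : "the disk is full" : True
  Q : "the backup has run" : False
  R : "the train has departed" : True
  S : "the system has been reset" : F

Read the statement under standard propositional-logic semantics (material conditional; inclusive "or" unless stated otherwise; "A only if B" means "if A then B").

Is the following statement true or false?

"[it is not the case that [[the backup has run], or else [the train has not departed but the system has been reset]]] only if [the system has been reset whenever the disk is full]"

False.

Values: Q=F, R=T, S=F, P=T.
Formalization: ~(Q | (~R & S)) -> (P -> S)

~R = ~T = F
~R & S = F & F = F
Q | (~R & S) = F | F = F
~(Q | (~R & S)) = ~F = T
P -> S = T -> F = F
~(Q | (~R & S)) -> (P -> S) = T -> F = F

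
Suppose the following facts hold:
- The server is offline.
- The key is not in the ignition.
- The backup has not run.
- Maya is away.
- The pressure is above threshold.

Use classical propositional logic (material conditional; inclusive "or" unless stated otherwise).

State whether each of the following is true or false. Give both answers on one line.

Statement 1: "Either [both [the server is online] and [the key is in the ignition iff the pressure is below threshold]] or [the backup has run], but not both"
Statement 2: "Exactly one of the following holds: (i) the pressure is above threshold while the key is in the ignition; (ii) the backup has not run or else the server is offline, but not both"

Statement 1 F / Statement 2 F

Let M = "the server is online" (F), V = "the key is in the ignition" (F), P = "the pressure is above threshold" (T), H = "the backup has run" (F).

Statement 1: In symbols: (M & (V <-> ~P)) xor H

~P = ~T = F
V <-> ~P = F <-> F = T
M & (V <-> ~P) = F & T = F
(M & (V <-> ~P)) xor H = F xor F = F
Hence Statement 1 is false.

Statement 2: This is (P & V) xor (~H xor ~M).

P & V = T & F = F
~H = ~F = T
~M = ~F = T
~H xor ~M = T xor T = F
(P & V) xor (~H xor ~M) = F xor F = F
Hence Statement 2 is false.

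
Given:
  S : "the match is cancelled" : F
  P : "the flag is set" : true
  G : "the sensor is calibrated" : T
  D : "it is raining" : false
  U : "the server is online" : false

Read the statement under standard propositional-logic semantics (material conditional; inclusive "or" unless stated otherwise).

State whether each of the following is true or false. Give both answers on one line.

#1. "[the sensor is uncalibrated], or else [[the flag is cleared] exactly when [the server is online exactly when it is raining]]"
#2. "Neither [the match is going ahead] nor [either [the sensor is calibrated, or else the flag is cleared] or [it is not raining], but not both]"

#1 false / #2 false

#1: In symbols: not G or (not P iff (U iff D))

not G = not True = False
not P = not True = False
U iff D = False iff False = True
not P iff (U iff D) = False iff True = False
not G or (not P iff (U iff D)) = False or False = False
So #1 is false.

#2: Parsed as not S nor ((G or not P) xor not D)

not S = not False = True
not P = not True = False
G or not P = True or False = True
not D = not False = True
(G or not P) xor not D = True xor True = False
not S nor ((G or not P) xor not D) = True nor False = False
Thus #2 is false.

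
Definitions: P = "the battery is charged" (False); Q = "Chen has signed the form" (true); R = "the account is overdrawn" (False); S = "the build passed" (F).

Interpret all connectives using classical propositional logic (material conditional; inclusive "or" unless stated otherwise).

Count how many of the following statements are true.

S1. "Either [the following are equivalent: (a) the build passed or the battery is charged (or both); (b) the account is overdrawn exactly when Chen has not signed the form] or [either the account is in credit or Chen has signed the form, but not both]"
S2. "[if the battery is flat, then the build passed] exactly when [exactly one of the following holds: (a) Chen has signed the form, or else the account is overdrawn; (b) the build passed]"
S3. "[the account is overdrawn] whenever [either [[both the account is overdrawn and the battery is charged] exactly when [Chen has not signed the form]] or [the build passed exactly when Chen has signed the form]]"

0

S1: Parsed as ((S ∨ P) ↔ (R ↔ ¬Q)) ∨ (¬R ⊕ Q)

S ∨ P = F ∨ F = F
¬Q = ¬T = F
R ↔ ¬Q = F ↔ F = T
(S ∨ P) ↔ (R ↔ ¬Q) = F ↔ T = F
¬R = ¬F = T
¬R ⊕ Q = T ⊕ T = F
((S ∨ P) ↔ (R ↔ ¬Q)) ∨ (¬R ⊕ Q) = F ∨ F = F
Thus S1 is false.

S2: In symbols: (¬P → S) ↔ ((Q ∨ R) ⊕ S)

¬P = ¬F = T
¬P → S = T → F = F
Q ∨ R = T ∨ F = T
(Q ∨ R) ⊕ S = T ⊕ F = T
(¬P → S) ↔ ((Q ∨ R) ⊕ S) = F ↔ T = F
Thus S2 is false.

S3: Formalization: (((R ∧ P) ↔ ¬Q) ∨ (S ↔ Q)) → R

R ∧ P = F ∧ F = F
¬Q = ¬T = F
(R ∧ P) ↔ ¬Q = F ↔ F = T
S ↔ Q = F ↔ T = F
((R ∧ P) ↔ ¬Q) ∨ (S ↔ Q) = T ∨ F = T
(((R ∧ P) ↔ ¬Q) ∨ (S ↔ Q)) → R = T → F = F
Hence S3 is false.

True statements: 0 (none).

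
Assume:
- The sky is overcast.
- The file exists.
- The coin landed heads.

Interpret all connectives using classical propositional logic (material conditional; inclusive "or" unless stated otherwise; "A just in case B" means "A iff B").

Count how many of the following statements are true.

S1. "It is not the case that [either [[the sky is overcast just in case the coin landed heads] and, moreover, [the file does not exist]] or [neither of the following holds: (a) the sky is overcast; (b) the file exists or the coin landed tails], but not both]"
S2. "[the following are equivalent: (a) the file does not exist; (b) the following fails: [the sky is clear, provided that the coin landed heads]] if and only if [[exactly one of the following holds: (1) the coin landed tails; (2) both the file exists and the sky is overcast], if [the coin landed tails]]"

1

Let U = "the sky is overcast" (T), M = "the coin landed heads" (T), N = "the file exists" (T).

S1: Parsed as ¬(((U ↔ M) ∧ ¬N) ⊕ (U ↓ (N ∨ ¬M)))

U ↔ M = T ↔ T = T
¬N = ¬T = F
(U ↔ M) ∧ ¬N = T ∧ F = F
¬M = ¬T = F
N ∨ ¬M = T ∨ F = T
U ↓ (N ∨ ¬M) = T ↓ T = F
((U ↔ M) ∧ ¬N) ⊕ (U ↓ (N ∨ ¬M)) = F ⊕ F = F
¬(((U ↔ M) ∧ ¬N) ⊕ (U ↓ (N ∨ ¬M))) = ¬F = T
Thus S1 is true.

S2: This is (¬N ↔ ¬(M → ¬U)) ↔ (¬M → (¬M ⊕ (N ∧ U))).

¬N = ¬T = F
¬U = ¬T = F
M → ¬U = T → F = F
¬(M → ¬U) = ¬F = T
¬N ↔ ¬(M → ¬U) = F ↔ T = F
¬M = ¬T = F
¬M = ¬T = F
N ∧ U = T ∧ T = T
¬M ⊕ (N ∧ U) = F ⊕ T = T
¬M → (¬M ⊕ (N ∧ U)) = F → T = T
(¬N ↔ ¬(M → ¬U)) ↔ (¬M → (¬M ⊕ (N ∧ U))) = F ↔ T = F
So S2 is false.

True statements: 1 (S1).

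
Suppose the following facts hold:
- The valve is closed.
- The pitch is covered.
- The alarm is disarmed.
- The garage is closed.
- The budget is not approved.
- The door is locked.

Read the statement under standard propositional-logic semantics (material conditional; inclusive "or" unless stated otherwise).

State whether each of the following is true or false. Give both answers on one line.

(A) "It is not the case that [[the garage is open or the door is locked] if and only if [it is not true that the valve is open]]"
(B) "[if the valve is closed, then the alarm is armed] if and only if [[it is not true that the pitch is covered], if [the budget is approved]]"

Let S = "the garage is closed" (True), V = "the door is locked" (True), P = "the valve is open" (False), R = "the alarm is armed" (False), U = "the budget is approved" (False), Q = "the pitch is covered" (True).

(A): In symbols: not ((not S or V) iff not P)

not S = not True = False
not S or V = False or True = True
not P = not False = True
(not S or V) iff not P = True iff True = True
not ((not S or V) iff not P) = not True = False
Thus (A) is false.

(B): Parsed as (not P -> R) iff (U -> not Q)

not P = not False = True
not P -> R = True -> False = False
not Q = not True = False
U -> not Q = False -> False = True
(not P -> R) iff (U -> not Q) = False iff True = False
Thus (B) is false.

(A) F; (B) F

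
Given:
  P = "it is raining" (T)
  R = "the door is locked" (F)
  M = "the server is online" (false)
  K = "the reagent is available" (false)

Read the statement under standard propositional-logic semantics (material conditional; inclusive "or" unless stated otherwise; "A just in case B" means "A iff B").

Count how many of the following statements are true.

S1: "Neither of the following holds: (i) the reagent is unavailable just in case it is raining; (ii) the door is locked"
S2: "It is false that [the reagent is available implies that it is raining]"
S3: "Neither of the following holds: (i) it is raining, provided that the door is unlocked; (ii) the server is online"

S1: In symbols: (~K <-> P) nor R

~K = ~F = T
~K <-> P = T <-> T = T
(~K <-> P) nor R = T nor F = F
Thus S1 is false.

S2: Formalization: ~(K -> P)

K -> P = F -> T = T
~(K -> P) = ~T = F
Hence S2 is false.

S3: In symbols: (~R -> P) nor M

~R = ~F = T
~R -> P = T -> T = T
(~R -> P) nor M = T nor F = F
Thus S3 is false.

True statements: 0 (none).

0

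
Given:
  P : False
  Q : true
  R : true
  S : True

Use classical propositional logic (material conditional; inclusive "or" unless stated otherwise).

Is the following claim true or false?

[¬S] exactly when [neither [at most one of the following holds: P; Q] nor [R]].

Formalization: ¬S ↔ ((P ↑ Q) ↓ R)

¬S = ¬T = F
P ↑ Q = F ↑ T = T
(P ↑ Q) ↓ R = T ↓ T = F
¬S ↔ ((P ↑ Q) ↓ R) = F ↔ F = T

True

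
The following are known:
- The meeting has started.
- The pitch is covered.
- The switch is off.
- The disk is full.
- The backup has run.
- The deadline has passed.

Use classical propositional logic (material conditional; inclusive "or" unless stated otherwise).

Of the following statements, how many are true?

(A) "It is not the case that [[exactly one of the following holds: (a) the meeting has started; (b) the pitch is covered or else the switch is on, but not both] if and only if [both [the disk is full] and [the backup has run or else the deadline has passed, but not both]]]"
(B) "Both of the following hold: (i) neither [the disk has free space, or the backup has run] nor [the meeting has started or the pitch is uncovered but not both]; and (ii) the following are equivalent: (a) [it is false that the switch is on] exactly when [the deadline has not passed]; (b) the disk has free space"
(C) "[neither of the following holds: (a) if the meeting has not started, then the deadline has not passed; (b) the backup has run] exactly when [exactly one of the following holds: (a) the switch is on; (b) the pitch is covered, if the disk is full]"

Let P = "the meeting has started" (T), Q = "the pitch is covered" (T), R = "the switch is on" (F), S = "the disk is full" (T), U = "the backup has run" (T), V = "the deadline has passed" (T).

(A): Parsed as ¬((P ⊕ (Q ⊕ R)) ↔ (S ∧ (U ⊕ V)))

Q ⊕ R = T ⊕ F = T
P ⊕ (Q ⊕ R) = T ⊕ T = F
U ⊕ V = T ⊕ T = F
S ∧ (U ⊕ V) = T ∧ F = F
(P ⊕ (Q ⊕ R)) ↔ (S ∧ (U ⊕ V)) = F ↔ F = T
¬((P ⊕ (Q ⊕ R)) ↔ (S ∧ (U ⊕ V))) = ¬T = F
Hence (A) is false.

(B): In symbols: ((¬S ∨ U) ↓ (P ⊕ ¬Q)) ∧ ((¬R ↔ ¬V) ↔ ¬S)

¬S = ¬T = F
¬S ∨ U = F ∨ T = T
¬Q = ¬T = F
P ⊕ ¬Q = T ⊕ F = T
(¬S ∨ U) ↓ (P ⊕ ¬Q) = T ↓ T = F
¬R = ¬F = T
¬V = ¬T = F
¬R ↔ ¬V = T ↔ F = F
¬S = ¬T = F
(¬R ↔ ¬V) ↔ ¬S = F ↔ F = T
((¬S ∨ U) ↓ (P ⊕ ¬Q)) ∧ ((¬R ↔ ¬V) ↔ ¬S) = F ∧ T = F
Thus (B) is false.

(C): Parsed as ((¬P → ¬V) ↓ U) ↔ (R ⊕ (S → Q))

¬P = ¬T = F
¬V = ¬T = F
¬P → ¬V = F → F = T
(¬P → ¬V) ↓ U = T ↓ T = F
S → Q = T → T = T
R ⊕ (S → Q) = F ⊕ T = T
((¬P → ¬V) ↓ U) ↔ (R ⊕ (S → Q)) = F ↔ T = F
Thus (C) is false.

Count: 0.

0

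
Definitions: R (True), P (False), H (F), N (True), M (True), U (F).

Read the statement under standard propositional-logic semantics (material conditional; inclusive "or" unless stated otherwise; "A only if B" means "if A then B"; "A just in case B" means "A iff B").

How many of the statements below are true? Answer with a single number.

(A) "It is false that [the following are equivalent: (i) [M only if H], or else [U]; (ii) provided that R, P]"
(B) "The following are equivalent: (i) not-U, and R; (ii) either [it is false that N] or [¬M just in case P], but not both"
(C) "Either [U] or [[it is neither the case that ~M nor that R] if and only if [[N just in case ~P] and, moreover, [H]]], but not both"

2

(A): In symbols: not (((M -> H) or U) iff (R -> P))

M -> H = True -> False = False
(M -> H) or U = False or False = False
R -> P = True -> False = False
((M -> H) or U) iff (R -> P) = False iff False = True
not (((M -> H) or U) iff (R -> P)) = not True = False
Hence (A) is false.

(B): In symbols: (not U and R) iff (not N xor (not M iff P))

not U = not False = True
not U and R = True and True = True
not N = not True = False
not M = not True = False
not M iff P = False iff False = True
not N xor (not M iff P) = False xor True = True
(not U and R) iff (not N xor (not M iff P)) = True iff True = True
So (B) is true.

(C): This is U xor ((not M nor R) iff ((N iff not P) and H)).

not M = not True = False
not M nor R = False nor True = False
not P = not False = True
N iff not P = True iff True = True
(N iff not P) and H = True and False = False
(not M nor R) iff ((N iff not P) and H) = False iff False = True
U xor ((not M nor R) iff ((N iff not P) and H)) = False xor True = True
Hence (C) is true.

Count: 2.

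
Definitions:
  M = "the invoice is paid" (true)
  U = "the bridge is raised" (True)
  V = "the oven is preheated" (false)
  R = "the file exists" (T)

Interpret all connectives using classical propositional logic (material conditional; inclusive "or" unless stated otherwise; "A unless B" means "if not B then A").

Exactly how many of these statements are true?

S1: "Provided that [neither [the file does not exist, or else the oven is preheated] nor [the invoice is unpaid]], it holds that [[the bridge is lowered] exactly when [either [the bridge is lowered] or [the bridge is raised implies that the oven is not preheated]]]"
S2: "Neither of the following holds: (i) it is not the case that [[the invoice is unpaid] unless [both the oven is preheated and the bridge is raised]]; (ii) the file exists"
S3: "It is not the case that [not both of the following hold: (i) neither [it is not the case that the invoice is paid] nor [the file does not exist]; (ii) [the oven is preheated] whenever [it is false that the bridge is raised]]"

S1: Parsed as ((not R or V) nor not M) -> (not U iff (not U or (U -> not V)))

not R = not True = False
not R or V = False or False = False
not M = not True = False
(not R or V) nor not M = False nor False = True
not U = not True = False
not U = not True = False
not V = not False = True
U -> not V = True -> True = True
not U or (U -> not V) = False or True = True
not U iff (not U or (U -> not V)) = False iff True = False
((not R or V) nor not M) -> (not U iff (not U or (U -> not V))) = True -> False = False
So S1 is false.

S2: Formalization: not (not M or (V and U)) nor R

not M = not True = False
V and U = False and True = False
not M or (V and U) = False or False = False
not (not M or (V and U)) = not False = True
not (not M or (V and U)) nor R = True nor True = False
Thus S2 is false.

S3: Formalization: not ((not M nor not R) nand (not U -> V))

not M = not True = False
not R = not True = False
not M nor not R = False nor False = True
not U = not True = False
not U -> V = False -> False = True
(not M nor not R) nand (not U -> V) = True nand True = False
not ((not M nor not R) nand (not U -> V)) = not False = True
Thus S3 is true.

1 of the 3 statements is true.

1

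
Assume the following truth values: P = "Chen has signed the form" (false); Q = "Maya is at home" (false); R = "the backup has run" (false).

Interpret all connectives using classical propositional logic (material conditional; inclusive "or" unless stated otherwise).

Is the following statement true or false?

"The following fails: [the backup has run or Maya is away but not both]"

This is not (R xor not Q).

not Q = not False = True
R xor not Q = False xor True = True
not (R xor not Q) = not True = False

The statement is false.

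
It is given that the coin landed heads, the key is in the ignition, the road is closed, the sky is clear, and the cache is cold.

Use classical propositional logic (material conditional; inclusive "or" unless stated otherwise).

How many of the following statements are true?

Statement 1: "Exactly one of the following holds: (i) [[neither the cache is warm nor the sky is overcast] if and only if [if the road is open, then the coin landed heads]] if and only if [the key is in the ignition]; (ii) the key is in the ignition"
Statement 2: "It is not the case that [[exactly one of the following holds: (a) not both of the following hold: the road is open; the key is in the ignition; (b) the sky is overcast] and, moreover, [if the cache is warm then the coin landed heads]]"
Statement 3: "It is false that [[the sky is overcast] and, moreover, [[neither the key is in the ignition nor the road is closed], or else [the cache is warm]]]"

Let V = "the cache is warm" (F), D = "the sky is overcast" (F), H = "the road is closed" (T), L = "the coin landed heads" (T), W = "the key is in the ignition" (T).

Statement 1: This is (((V nor D) <-> (~H -> L)) <-> W) xor W.

V nor D = F nor F = T
~H = ~T = F
~H -> L = F -> T = T
(V nor D) <-> (~H -> L) = T <-> T = T
((V nor D) <-> (~H -> L)) <-> W = T <-> T = T
(((V nor D) <-> (~H -> L)) <-> W) xor W = T xor T = F
Thus Statement 1 is false.

Statement 2: Parsed as ~(((~H nand W) xor D) & (V -> L))

~H = ~T = F
~H nand W = F nand T = T
(~H nand W) xor D = T xor F = T
V -> L = F -> T = T
((~H nand W) xor D) & (V -> L) = T & T = T
~(((~H nand W) xor D) & (V -> L)) = ~T = F
Thus Statement 2 is false.

Statement 3: Parsed as ~(D & ((W nor H) | V))

W nor H = T nor T = F
(W nor H) | V = F | F = F
D & ((W nor H) | V) = F & F = F
~(D & ((W nor H) | V)) = ~F = T
So Statement 3 is true.

1 of the 3 statements is true.

1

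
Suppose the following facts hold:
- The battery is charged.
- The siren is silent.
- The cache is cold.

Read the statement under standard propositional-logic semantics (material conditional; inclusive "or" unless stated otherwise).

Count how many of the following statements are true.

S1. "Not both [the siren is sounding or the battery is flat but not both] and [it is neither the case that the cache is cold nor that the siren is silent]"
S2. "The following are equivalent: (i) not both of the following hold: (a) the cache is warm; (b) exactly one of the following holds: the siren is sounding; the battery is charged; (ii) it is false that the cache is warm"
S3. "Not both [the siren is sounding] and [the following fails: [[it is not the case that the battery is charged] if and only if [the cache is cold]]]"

3

Let G = "the siren is sounding" (F), S = "the battery is charged" (T), U = "the cache is warm" (F).

S1: In symbols: (G xor ~S) nand (~U nor ~G)

~S = ~T = F
G xor ~S = F xor F = F
~U = ~F = T
~G = ~F = T
~U nor ~G = T nor T = F
(G xor ~S) nand (~U nor ~G) = F nand F = T
Thus S1 is true.

S2: Formalization: (U nand (G xor S)) <-> ~U

G xor S = F xor T = T
U nand (G xor S) = F nand T = T
~U = ~F = T
(U nand (G xor S)) <-> ~U = T <-> T = T
Hence S2 is true.

S3: This is G nand ~(~S <-> ~U).

~S = ~T = F
~U = ~F = T
~S <-> ~U = F <-> T = F
~(~S <-> ~U) = ~F = T
G nand ~(~S <-> ~U) = F nand T = T
Thus S3 is true.

True statements: 3 (S1, S2, S3).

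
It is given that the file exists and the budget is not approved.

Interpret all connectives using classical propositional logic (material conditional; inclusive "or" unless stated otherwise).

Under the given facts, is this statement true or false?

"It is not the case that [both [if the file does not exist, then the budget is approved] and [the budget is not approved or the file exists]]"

Let P = "the file exists" (T), Q = "the budget is approved" (F).
In symbols: ¬((¬P → Q) ∧ (¬Q ∨ P))

¬P = ¬T = F
¬P → Q = F → F = T
¬Q = ¬F = T
¬Q ∨ P = T ∨ T = T
(¬P → Q) ∧ (¬Q ∨ P) = T ∧ T = T
¬((¬P → Q) ∧ (¬Q ∨ P)) = ¬T = F

False.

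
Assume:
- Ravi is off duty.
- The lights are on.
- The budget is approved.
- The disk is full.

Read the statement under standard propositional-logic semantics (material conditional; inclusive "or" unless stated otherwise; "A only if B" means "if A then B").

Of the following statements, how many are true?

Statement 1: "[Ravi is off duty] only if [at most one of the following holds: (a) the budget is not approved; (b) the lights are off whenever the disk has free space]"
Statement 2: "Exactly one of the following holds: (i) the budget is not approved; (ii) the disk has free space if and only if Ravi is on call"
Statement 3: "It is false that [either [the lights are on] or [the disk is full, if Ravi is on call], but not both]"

Let S = "Ravi is on call" (F), M = "the budget is approved" (T), G = "the disk is full" (T), H = "the lights are on" (T).

Statement 1: In symbols: ~S -> (~M nand (~G -> ~H))

~S = ~F = T
~M = ~T = F
~G = ~T = F
~H = ~T = F
~G -> ~H = F -> F = T
~M nand (~G -> ~H) = F nand T = T
~S -> (~M nand (~G -> ~H)) = T -> T = T
So Statement 1 is true.

Statement 2: Parsed as ~M xor (~G <-> S)

~M = ~T = F
~G = ~T = F
~G <-> S = F <-> F = T
~M xor (~G <-> S) = F xor T = T
So Statement 2 is true.

Statement 3: In symbols: ~(H xor (S -> G))

S -> G = F -> T = T
H xor (S -> G) = T xor T = F
~(H xor (S -> G)) = ~F = T
Thus Statement 3 is true.

Count: 3.

3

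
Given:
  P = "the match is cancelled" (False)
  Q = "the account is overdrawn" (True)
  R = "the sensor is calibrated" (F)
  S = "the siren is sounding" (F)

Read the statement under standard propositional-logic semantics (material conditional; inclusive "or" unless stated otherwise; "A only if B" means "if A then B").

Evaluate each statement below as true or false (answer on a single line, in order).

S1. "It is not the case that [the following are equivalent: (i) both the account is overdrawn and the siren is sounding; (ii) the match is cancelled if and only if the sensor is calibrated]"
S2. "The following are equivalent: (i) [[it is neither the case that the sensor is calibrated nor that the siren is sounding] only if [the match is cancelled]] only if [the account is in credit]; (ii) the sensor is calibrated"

S1 T / S2 F

S1: Parsed as ~((Q & S) <-> (P <-> R))

Q & S = T & F = F
P <-> R = F <-> F = T
(Q & S) <-> (P <-> R) = F <-> T = F
~((Q & S) <-> (P <-> R)) = ~F = T
Thus S1 is true.

S2: This is (((R nor S) -> P) -> ~Q) <-> R.

R nor S = F nor F = T
(R nor S) -> P = T -> F = F
~Q = ~T = F
((R nor S) -> P) -> ~Q = F -> F = T
(((R nor S) -> P) -> ~Q) <-> R = T <-> F = F
Hence S2 is false.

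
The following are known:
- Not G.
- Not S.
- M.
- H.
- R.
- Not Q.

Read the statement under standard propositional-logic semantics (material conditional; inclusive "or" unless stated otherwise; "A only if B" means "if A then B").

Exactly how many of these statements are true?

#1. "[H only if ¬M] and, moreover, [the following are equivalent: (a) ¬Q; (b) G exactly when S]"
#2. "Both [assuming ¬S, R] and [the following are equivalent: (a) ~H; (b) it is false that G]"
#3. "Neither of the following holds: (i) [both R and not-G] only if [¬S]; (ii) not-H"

#1: Parsed as (H → ¬M) ∧ (¬Q ↔ (G ↔ S))

¬M = ¬T = F
H → ¬M = T → F = F
¬Q = ¬F = T
G ↔ S = F ↔ F = T
¬Q ↔ (G ↔ S) = T ↔ T = T
(H → ¬M) ∧ (¬Q ↔ (G ↔ S)) = F ∧ T = F
Hence #1 is false.

#2: Parsed as (¬S → R) ∧ (¬H ↔ ¬G)

¬S = ¬F = T
¬S → R = T → T = T
¬H = ¬T = F
¬G = ¬F = T
¬H ↔ ¬G = F ↔ T = F
(¬S → R) ∧ (¬H ↔ ¬G) = T ∧ F = F
Hence #2 is false.

#3: Formalization: ((R ∧ ¬G) → ¬S) ↓ ¬H

¬G = ¬F = T
R ∧ ¬G = T ∧ T = T
¬S = ¬F = T
(R ∧ ¬G) → ¬S = T → T = T
¬H = ¬T = F
((R ∧ ¬G) → ¬S) ↓ ¬H = T ↓ F = F
So #3 is false.

Count: 0.

0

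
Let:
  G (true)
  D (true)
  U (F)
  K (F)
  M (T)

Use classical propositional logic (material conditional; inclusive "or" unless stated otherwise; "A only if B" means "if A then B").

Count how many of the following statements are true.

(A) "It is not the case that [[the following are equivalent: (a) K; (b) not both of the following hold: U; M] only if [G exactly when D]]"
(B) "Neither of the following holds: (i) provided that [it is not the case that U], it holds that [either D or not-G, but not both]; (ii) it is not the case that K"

(A): This is ~((K <-> (U nand M)) -> (G <-> D)).

U nand M = F nand T = T
K <-> (U nand M) = F <-> T = F
G <-> D = T <-> T = T
(K <-> (U nand M)) -> (G <-> D) = F -> T = T
~((K <-> (U nand M)) -> (G <-> D)) = ~T = F
Hence (A) is false.

(B): Formalization: (~U -> (D xor ~G)) nor ~K

~U = ~F = T
~G = ~T = F
D xor ~G = T xor F = T
~U -> (D xor ~G) = T -> T = T
~K = ~F = T
(~U -> (D xor ~G)) nor ~K = T nor T = F
Hence (B) is false.

True statements: 0 (none).

0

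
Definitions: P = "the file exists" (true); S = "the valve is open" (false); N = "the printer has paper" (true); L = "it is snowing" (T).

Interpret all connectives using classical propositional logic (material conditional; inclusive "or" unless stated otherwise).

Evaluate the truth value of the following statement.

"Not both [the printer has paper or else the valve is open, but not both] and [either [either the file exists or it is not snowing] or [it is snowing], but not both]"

The statement is true.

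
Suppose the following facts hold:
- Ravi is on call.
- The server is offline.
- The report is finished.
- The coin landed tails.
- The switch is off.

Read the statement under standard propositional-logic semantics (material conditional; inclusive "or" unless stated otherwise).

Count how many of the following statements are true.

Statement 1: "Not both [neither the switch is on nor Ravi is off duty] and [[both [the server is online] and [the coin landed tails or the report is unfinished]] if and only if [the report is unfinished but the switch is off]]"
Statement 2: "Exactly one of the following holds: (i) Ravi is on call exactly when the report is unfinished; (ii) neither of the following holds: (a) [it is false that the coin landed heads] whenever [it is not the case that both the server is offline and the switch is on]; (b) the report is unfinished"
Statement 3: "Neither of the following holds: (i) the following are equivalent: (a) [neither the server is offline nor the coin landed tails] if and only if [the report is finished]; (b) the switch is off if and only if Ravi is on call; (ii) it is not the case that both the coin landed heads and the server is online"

0

Let Q = "the switch is on" (F), R = "Ravi is on call" (T), M = "the server is online" (F), L = "the coin landed heads" (F), G = "the report is finished" (T).

Statement 1: Parsed as (Q ↓ ¬R) ↑ ((M ∧ (¬L ∨ ¬G)) ↔ (¬G ∧ ¬Q))

¬R = ¬T = F
Q ↓ ¬R = F ↓ F = T
¬L = ¬F = T
¬G = ¬T = F
¬L ∨ ¬G = T ∨ F = T
M ∧ (¬L ∨ ¬G) = F ∧ T = F
¬G = ¬T = F
¬Q = ¬F = T
¬G ∧ ¬Q = F ∧ T = F
(M ∧ (¬L ∨ ¬G)) ↔ (¬G ∧ ¬Q) = F ↔ F = T
(Q ↓ ¬R) ↑ ((M ∧ (¬L ∨ ¬G)) ↔ (¬G ∧ ¬Q)) = T ↑ T = F
Hence Statement 1 is false.

Statement 2: Formalization: (R ↔ ¬G) ⊕ (((¬M ↑ Q) → ¬L) ↓ ¬G)

¬G = ¬T = F
R ↔ ¬G = T ↔ F = F
¬M = ¬F = T
¬M ↑ Q = T ↑ F = T
¬L = ¬F = T
(¬M ↑ Q) → ¬L = T → T = T
¬G = ¬T = F
((¬M ↑ Q) → ¬L) ↓ ¬G = T ↓ F = F
(R ↔ ¬G) ⊕ (((¬M ↑ Q) → ¬L) ↓ ¬G) = F ⊕ F = F
So Statement 2 is false.

Statement 3: Parsed as (((¬M ↓ ¬L) ↔ G) ↔ (¬Q ↔ R)) ↓ (L ↑ M)

¬M = ¬F = T
¬L = ¬F = T
¬M ↓ ¬L = T ↓ T = F
(¬M ↓ ¬L) ↔ G = F ↔ T = F
¬Q = ¬F = T
¬Q ↔ R = T ↔ T = T
((¬M ↓ ¬L) ↔ G) ↔ (¬Q ↔ R) = F ↔ T = F
L ↑ M = F ↑ F = T
(((¬M ↓ ¬L) ↔ G) ↔ (¬Q ↔ R)) ↓ (L ↑ M) = F ↓ T = F
Thus Statement 3 is false.

True statements: 0 (none).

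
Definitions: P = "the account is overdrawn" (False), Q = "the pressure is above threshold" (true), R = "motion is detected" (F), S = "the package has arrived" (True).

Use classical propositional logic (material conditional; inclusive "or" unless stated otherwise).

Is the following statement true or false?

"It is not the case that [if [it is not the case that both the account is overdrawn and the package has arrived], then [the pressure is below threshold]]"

Formalization: not ((P nand S) -> not Q)

P nand S = False nand True = True
not Q = not True = False
(P nand S) -> not Q = True -> False = False
not ((P nand S) -> not Q) = not False = True

True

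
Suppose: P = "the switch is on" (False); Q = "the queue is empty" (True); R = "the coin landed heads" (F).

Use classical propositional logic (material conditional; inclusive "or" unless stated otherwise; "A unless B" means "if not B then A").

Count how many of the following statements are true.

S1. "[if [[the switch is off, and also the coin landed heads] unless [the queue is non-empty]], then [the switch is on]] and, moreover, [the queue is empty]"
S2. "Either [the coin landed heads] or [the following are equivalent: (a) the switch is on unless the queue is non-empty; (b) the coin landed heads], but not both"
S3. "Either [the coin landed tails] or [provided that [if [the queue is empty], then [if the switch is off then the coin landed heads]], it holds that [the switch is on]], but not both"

2

S1: This is (((~P & R) | ~Q) -> P) & Q.

~P = ~F = T
~P & R = T & F = F
~Q = ~T = F
(~P & R) | ~Q = F | F = F
((~P & R) | ~Q) -> P = F -> F = T
(((~P & R) | ~Q) -> P) & Q = T & T = T
So S1 is true.

S2: In symbols: R xor ((P | ~Q) <-> R)

~Q = ~T = F
P | ~Q = F | F = F
(P | ~Q) <-> R = F <-> F = T
R xor ((P | ~Q) <-> R) = F xor T = T
So S2 is true.

S3: Formalization: ~R xor ((Q -> (~P -> R)) -> P)

~R = ~F = T
~P = ~F = T
~P -> R = T -> F = F
Q -> (~P -> R) = T -> F = F
(Q -> (~P -> R)) -> P = F -> F = T
~R xor ((Q -> (~P -> R)) -> P) = T xor T = F
Thus S3 is false.

True statements: 2.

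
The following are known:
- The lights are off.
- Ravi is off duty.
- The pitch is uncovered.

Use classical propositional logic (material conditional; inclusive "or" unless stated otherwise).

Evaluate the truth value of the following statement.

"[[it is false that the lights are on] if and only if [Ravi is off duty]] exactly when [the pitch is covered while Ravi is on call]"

Let L = "the lights are on" (F), K = "Ravi is on call" (F), M = "the pitch is covered" (F).
Parsed as (~L <-> ~K) <-> (M & K)

~L = ~F = T
~K = ~F = T
~L <-> ~K = T <-> T = T
M & K = F & F = F
(~L <-> ~K) <-> (M & K) = T <-> F = F

False.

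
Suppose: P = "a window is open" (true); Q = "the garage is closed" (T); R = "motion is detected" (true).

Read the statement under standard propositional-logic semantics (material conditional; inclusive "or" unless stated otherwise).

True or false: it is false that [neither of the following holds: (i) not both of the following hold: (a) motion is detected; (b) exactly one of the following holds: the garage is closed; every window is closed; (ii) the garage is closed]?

True.

Values: R=T, Q=T, P=T.
This is ~((R nand (Q xor ~P)) nor Q).

~P = ~T = F
Q xor ~P = T xor F = T
R nand (Q xor ~P) = T nand T = F
(R nand (Q xor ~P)) nor Q = F nor T = F
~((R nand (Q xor ~P)) nor Q) = ~F = T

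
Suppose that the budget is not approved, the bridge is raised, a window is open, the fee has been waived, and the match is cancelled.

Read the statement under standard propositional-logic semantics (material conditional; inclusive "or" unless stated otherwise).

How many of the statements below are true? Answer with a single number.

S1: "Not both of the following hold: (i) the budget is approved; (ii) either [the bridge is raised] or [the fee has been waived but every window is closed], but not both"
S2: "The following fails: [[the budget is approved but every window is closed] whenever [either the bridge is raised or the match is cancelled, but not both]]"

Let S = "the budget is approved" (F), P = "the bridge is raised" (T), H = "the fee has been waived" (T), L = "a window is open" (T), R = "the match is cancelled" (T).

S1: In symbols: S nand (P xor (H & ~L))

~L = ~T = F
H & ~L = T & F = F
P xor (H & ~L) = T xor F = T
S nand (P xor (H & ~L)) = F nand T = T
Thus S1 is true.

S2: This is ~((P xor R) -> (S & ~L)).

P xor R = T xor T = F
~L = ~T = F
S & ~L = F & F = F
(P xor R) -> (S & ~L) = F -> F = T
~((P xor R) -> (S & ~L)) = ~T = F
Hence S2 is false.

True statements: 1 (S1).

1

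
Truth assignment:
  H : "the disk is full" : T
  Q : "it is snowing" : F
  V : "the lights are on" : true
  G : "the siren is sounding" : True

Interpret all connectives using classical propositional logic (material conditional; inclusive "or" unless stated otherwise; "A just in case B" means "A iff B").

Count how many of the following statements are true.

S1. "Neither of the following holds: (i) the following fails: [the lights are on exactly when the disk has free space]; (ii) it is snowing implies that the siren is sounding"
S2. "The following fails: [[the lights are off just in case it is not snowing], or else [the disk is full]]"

0

S1: Parsed as ¬(V ↔ ¬H) ↓ (Q → G)

¬H = ¬T = F
V ↔ ¬H = T ↔ F = F
¬(V ↔ ¬H) = ¬F = T
Q → G = F → T = T
¬(V ↔ ¬H) ↓ (Q → G) = T ↓ T = F
Thus S1 is false.

S2: Formalization: ¬((¬V ↔ ¬Q) ∨ H)

¬V = ¬T = F
¬Q = ¬F = T
¬V ↔ ¬Q = F ↔ T = F
(¬V ↔ ¬Q) ∨ H = F ∨ T = T
¬((¬V ↔ ¬Q) ∨ H) = ¬T = F
Thus S2 is false.

Count: 0.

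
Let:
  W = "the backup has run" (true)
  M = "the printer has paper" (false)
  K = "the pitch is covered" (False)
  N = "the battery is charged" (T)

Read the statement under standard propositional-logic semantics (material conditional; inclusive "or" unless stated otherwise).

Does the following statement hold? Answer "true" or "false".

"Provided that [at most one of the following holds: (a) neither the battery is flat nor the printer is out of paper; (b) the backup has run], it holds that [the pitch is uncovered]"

Values: N=T, M=F, W=T, K=F.
Formalization: ((~N nor ~M) nand W) -> ~K

~N = ~T = F
~M = ~F = T
~N nor ~M = F nor T = F
(~N nor ~M) nand W = F nand T = T
~K = ~F = T
((~N nor ~M) nand W) -> ~K = T -> T = T

true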